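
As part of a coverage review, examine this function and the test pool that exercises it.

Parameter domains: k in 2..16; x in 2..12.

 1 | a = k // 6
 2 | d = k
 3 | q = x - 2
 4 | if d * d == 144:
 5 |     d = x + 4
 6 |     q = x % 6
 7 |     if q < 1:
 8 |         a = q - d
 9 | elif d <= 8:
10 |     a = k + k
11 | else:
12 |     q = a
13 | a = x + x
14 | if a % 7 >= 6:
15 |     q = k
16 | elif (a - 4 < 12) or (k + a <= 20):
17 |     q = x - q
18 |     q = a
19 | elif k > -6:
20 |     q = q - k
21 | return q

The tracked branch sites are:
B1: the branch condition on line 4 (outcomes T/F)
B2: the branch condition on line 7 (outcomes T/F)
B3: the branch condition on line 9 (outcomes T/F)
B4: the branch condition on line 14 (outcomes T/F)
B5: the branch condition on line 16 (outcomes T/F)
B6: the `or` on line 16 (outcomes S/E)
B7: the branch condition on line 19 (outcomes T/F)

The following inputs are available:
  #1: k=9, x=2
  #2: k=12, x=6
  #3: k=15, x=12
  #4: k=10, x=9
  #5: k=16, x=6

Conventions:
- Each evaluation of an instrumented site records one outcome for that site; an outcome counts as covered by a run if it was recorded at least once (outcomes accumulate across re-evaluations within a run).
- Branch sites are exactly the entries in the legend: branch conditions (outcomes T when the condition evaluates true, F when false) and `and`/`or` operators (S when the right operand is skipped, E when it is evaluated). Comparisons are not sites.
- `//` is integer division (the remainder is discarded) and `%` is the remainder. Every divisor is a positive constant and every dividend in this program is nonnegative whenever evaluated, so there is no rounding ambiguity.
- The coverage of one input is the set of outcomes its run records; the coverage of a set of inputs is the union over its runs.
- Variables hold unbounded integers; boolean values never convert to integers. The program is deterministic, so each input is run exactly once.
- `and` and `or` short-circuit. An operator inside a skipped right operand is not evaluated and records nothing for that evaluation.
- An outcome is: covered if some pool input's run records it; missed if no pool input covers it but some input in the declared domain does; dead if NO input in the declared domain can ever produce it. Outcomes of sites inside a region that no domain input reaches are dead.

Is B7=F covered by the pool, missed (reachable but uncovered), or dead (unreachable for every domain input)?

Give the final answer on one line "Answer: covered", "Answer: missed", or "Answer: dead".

no pool input records B7=F
checking all 165 inputs in the declared domain: B7=F is never recorded -> dead

Answer: dead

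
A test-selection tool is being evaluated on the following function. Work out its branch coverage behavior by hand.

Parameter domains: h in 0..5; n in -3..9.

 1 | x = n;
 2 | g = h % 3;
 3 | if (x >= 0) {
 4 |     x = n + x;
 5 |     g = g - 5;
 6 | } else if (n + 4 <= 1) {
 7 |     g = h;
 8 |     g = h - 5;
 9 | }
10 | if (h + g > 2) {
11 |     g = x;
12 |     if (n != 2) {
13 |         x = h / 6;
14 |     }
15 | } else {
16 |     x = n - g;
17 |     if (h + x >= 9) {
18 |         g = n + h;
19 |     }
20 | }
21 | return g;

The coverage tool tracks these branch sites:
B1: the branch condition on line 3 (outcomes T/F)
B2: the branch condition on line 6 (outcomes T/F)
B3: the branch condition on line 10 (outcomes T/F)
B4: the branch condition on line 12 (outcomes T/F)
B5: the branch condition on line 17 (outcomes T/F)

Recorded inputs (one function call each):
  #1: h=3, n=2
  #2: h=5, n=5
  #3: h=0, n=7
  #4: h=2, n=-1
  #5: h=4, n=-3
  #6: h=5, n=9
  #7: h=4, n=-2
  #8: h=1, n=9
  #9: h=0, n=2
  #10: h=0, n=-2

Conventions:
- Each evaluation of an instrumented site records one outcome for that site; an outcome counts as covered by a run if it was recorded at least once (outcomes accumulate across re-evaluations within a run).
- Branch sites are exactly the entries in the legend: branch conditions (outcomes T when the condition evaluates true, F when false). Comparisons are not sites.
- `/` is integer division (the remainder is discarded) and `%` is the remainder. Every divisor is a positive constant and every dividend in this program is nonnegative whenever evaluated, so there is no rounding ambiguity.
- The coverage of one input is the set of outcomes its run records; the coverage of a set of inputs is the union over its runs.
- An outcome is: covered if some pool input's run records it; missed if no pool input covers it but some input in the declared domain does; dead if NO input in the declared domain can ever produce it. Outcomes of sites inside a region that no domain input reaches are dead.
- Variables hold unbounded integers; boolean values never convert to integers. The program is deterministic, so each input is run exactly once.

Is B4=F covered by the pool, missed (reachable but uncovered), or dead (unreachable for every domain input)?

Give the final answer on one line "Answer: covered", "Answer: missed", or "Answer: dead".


no pool input records B4=F
checking all 78 inputs in the declared domain: B4=F is never recorded -> dead
Answer: dead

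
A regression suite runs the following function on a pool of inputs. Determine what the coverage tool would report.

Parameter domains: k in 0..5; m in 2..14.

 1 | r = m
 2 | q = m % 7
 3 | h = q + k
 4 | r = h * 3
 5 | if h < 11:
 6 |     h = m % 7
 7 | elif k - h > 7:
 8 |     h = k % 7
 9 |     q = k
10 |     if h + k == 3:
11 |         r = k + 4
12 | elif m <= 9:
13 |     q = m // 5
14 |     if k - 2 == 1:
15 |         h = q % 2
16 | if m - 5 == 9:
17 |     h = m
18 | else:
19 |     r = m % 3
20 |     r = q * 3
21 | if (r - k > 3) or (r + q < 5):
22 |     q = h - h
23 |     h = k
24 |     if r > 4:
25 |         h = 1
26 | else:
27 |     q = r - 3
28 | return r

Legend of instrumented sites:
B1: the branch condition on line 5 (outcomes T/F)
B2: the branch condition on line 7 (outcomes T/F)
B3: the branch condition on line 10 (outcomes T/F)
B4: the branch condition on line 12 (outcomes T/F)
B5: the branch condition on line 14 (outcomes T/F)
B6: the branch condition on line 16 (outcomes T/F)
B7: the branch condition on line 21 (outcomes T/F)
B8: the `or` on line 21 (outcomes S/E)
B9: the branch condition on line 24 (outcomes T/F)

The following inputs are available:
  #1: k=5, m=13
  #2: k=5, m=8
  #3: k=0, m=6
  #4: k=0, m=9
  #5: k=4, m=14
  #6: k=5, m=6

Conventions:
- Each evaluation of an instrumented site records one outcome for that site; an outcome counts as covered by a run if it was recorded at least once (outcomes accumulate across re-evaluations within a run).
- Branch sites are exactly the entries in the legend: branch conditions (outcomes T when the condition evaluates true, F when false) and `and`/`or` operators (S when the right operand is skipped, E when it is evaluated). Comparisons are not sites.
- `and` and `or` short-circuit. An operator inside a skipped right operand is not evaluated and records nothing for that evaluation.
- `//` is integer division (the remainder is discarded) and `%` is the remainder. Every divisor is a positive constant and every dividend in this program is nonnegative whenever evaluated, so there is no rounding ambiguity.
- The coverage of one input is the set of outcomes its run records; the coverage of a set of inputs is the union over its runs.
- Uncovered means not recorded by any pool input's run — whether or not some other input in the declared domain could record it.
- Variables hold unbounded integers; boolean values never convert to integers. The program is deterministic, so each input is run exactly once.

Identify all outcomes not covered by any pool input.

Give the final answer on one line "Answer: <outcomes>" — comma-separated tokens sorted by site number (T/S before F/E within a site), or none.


run #1 (k=5, m=13) runs B1->F, B2->F, B4->F, B6->F, B8->S, B7->T, B9->T; records B1=F, B2=F, B4=F, B6=F, B7=T, B8=S, B9=T
run #2 (k=5, m=8) runs B1->T, B6->F, B8->E, B7->T, B9->F; records B1=T, B6=F, B7=T, B8=E, B9=F
run #3 (k=0, m=6) runs B1->T, B6->F, B8->S, B7->T, B9->T; records B1=T, B6=F, B7=T, B8=S, B9=T
run #4 (k=0, m=9) runs B1->T, B6->F, B8->S, B7->T, B9->T; records B1=T, B6=F, B7=T, B8=S, B9=T
run #5 (k=4, m=14) runs B1->T, B6->T, B8->S, B7->T, B9->T; records B1=T, B6=T, B7=T, B8=S, B9=T
run #6 (k=5, m=6) runs B1->F, B2->F, B4->T, B5->F, B6->F, B8->E, B7->T, B9->F; records B1=F, B2=F, B4=T, B5=F, B6=F, B7=T, B8=E, B9=F
union over the pool: B1=T, B1=F, B2=F, B4=T, B4=F, B5=F, B6=T, B6=F, B7=T, B8=S, B8=E, B9=T, B9=F
uncovered (5 of 18): B2=T, B3=T, B3=F, B5=T, B7=F
Answer: B2=T, B3=T, B3=F, B5=T, B7=F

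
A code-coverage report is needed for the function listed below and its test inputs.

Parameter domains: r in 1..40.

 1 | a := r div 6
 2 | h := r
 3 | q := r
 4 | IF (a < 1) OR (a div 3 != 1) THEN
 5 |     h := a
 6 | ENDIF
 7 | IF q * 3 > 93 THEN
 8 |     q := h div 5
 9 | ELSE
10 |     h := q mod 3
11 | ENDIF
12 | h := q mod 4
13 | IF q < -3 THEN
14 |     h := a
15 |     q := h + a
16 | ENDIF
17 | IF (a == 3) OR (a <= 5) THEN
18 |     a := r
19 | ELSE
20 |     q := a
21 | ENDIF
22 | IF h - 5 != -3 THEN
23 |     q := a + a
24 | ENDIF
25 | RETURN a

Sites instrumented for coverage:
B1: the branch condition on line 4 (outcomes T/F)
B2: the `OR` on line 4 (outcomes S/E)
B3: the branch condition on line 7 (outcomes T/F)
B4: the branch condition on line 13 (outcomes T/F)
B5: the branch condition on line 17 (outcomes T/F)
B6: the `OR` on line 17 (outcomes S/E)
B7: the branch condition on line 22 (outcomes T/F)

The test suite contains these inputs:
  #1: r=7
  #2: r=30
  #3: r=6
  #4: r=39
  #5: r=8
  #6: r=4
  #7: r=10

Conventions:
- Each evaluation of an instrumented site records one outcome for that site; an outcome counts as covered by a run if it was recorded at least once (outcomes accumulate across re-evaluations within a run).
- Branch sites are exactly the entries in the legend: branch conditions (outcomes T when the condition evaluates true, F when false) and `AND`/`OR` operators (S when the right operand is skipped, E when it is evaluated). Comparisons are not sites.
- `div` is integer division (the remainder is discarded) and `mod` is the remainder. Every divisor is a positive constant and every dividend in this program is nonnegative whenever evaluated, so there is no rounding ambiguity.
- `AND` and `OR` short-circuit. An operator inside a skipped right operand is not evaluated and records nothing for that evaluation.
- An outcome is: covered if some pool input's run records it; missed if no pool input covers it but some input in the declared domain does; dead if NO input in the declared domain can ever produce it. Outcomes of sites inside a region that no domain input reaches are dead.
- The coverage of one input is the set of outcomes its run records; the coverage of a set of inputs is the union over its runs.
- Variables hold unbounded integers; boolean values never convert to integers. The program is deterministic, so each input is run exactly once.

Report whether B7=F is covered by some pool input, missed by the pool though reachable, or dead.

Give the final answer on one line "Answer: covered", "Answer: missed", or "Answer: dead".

B7=F is recorded by pool input(s) 2, 3, 7 -> covered

Answer: covered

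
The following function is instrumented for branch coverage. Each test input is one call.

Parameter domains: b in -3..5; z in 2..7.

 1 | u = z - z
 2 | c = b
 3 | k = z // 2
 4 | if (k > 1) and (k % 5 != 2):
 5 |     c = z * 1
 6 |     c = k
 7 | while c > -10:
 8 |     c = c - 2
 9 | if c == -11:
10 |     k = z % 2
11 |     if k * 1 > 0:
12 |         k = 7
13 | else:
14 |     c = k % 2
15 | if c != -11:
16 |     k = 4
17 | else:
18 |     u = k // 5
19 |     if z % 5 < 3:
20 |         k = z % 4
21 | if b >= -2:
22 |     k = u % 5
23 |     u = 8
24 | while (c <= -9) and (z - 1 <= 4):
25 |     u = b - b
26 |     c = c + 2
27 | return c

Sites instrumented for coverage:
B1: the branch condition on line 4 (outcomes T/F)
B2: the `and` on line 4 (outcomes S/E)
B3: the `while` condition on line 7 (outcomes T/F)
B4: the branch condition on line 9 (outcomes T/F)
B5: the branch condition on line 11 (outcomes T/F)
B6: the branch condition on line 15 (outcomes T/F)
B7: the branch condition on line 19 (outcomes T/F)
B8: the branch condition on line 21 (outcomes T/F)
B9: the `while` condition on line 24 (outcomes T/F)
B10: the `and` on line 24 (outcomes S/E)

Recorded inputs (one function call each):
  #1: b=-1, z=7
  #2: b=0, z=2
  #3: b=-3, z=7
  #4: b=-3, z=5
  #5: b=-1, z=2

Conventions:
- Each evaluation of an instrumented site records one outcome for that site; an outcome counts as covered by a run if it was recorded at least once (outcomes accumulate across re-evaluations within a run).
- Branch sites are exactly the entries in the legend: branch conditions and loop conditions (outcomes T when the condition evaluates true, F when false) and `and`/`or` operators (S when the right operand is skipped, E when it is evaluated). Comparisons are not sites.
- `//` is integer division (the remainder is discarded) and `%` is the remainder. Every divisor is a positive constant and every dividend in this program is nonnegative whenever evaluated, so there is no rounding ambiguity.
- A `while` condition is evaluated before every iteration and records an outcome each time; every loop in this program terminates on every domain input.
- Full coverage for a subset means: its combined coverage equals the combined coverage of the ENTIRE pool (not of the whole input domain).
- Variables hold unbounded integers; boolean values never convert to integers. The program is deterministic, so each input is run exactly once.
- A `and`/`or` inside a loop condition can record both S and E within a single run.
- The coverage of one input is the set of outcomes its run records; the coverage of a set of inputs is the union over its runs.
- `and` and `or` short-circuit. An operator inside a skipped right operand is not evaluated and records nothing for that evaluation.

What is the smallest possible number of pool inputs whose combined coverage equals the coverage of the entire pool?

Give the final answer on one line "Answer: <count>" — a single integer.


input #1 (b=-1, z=7): events B2->E, B1->T, B3->T, B3->T, B3->T, B3->T, B3->T, B3->T, B3->T, B3->F, B4->T, B5->T, B6->F, B7->T, ...; covers B1=T, B2=E, B3=T, B3=F, B4=T, B5=T, B6=F, B7=T, B8=T, B9=F, B10=E
input #2 (b=0, z=2): events B2->S, B1->F, B3->T, B3->T, B3->T, B3->T, B3->T, B3->F, B4->F, B6->T, B8->T, B10->S, B9->F; covers B1=F, B2=S, B3=T, B3=F, B4=F, B6=T, B8=T, B9=F, B10=S
input #3 (b=-3, z=7): events B2->E, B1->T, B3->T, B3->T, B3->T, B3->T, B3->T, B3->T, B3->T, B3->F, B4->T, B5->T, B6->F, B7->T, ...; covers B1=T, B2=E, B3=T, B3=F, B4=T, B5=T, B6=F, B7=T, B8=F, B9=F, B10=E
input #4 (b=-3, z=5): events B2->E, B1->F, B3->T, B3->T, B3->T, B3->T, B3->F, B4->T, B5->T, B6->F, B7->T, B8->F, B10->E, B9->T, ...; covers B1=F, B2=E, B3=T, B3=F, B4=T, B5=T, B6=F, B7=T, B8=F, B9=T, B9=F, B10=S, B10=E
input #5 (b=-1, z=2): events B2->S, B1->F, B3->T, B3->T, B3->T, B3->T, B3->T, B3->F, B4->T, B5->F, B6->F, B7->T, B8->T, B10->E, ...; covers B1=F, B2=S, B3=T, B3=F, B4=T, B5=F, B6=F, B7=T, B8=T, B9=T, B9=F, B10=S, B10=E
union over all inputs: B1=T, B1=F, B2=S, B2=E, B3=T, B3=F, B4=T, B4=F, B5=T, B5=F, B6=T, B6=F, B7=T, B8=T, B8=F, B9=T, B9=F, B10=S, B10=E (19 outcomes)
every size-1 subset falls short of the 19 outcomes (best: 13/19)
every size-2 subset falls short of the 19 outcomes (best: 17/19)
at size 3, {2, 3, 5} reaches all 19 outcomes; every lexicographically earlier size-3 subset fails
Answer: 3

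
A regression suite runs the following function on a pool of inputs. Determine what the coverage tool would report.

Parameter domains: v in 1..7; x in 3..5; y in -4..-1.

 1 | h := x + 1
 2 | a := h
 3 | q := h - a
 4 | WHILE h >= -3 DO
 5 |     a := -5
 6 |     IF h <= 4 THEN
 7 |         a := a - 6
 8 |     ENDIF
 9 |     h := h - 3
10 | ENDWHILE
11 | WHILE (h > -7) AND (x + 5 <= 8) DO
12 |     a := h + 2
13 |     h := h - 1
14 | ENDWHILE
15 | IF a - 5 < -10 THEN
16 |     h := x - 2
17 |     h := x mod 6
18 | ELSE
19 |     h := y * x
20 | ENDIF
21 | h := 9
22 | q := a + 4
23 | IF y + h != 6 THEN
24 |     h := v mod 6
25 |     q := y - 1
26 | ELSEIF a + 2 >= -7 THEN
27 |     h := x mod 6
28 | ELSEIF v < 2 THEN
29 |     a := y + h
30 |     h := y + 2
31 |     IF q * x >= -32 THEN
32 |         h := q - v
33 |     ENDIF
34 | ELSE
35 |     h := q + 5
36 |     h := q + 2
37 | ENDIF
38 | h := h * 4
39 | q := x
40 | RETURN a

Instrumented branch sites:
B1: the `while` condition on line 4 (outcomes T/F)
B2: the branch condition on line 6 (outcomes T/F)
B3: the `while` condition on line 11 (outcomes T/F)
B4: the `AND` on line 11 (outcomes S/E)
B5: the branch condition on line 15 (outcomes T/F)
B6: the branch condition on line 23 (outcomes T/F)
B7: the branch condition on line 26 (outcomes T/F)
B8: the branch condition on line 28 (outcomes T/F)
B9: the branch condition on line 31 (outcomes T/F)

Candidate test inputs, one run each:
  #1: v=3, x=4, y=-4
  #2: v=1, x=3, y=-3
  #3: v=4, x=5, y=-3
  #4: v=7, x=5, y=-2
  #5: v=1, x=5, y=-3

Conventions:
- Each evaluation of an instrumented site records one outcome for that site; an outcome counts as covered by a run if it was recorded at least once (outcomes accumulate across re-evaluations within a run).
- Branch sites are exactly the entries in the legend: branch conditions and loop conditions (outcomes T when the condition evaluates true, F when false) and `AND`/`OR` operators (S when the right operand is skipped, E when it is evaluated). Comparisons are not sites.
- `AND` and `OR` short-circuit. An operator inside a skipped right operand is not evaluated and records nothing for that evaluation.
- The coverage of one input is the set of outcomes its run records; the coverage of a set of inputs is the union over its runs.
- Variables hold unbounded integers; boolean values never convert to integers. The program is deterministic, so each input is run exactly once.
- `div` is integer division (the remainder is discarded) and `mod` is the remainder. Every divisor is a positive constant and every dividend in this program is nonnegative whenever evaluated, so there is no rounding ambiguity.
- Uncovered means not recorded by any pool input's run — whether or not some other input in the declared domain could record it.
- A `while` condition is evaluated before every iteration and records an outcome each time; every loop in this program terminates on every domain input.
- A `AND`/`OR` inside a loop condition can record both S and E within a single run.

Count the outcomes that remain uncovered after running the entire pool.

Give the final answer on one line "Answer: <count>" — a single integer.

#1 (v=3, x=4, y=-4) -> B1->T, B2->F, B1->T, B2->T, B1->T, B2->T, B1->F, B4->E, B3->F, B5->T, B6->T; covered: B1=T, B1=F, B2=T, B2=F, B3=F, B4=E, B5=T, B6=T
#2 (v=1, x=3, y=-3) -> B1->T, B2->T, B1->T, B2->T, B1->T, B2->T, B1->F, B4->E, B3->T, B4->E, B3->T, B4->S, B3->F, B5->F, ...; covered: B1=T, B1=F, B2=T, B3=T, B3=F, B4=S, B4=E, B5=F, B6=F, B7=T
#3 (v=4, x=5, y=-3) -> B1->T, B2->F, B1->T, B2->T, B1->T, B2->T, B1->T, B2->T, B1->F, B4->E, B3->F, B5->T, B6->F, B7->F, ...; covered: B1=T, B1=F, B2=T, B2=F, B3=F, B4=E, B5=T, B6=F, B7=F, B8=F
#4 (v=7, x=5, y=-2) -> B1->T, B2->F, B1->T, B2->T, B1->T, B2->T, B1->T, B2->T, B1->F, B4->E, B3->F, B5->T, B6->T; covered: B1=T, B1=F, B2=T, B2=F, B3=F, B4=E, B5=T, B6=T
#5 (v=1, x=5, y=-3) -> B1->T, B2->F, B1->T, B2->T, B1->T, B2->T, B1->T, B2->T, B1->F, B4->E, B3->F, B5->T, B6->F, B7->F, ...; covered: B1=T, B1=F, B2=T, B2=F, B3=F, B4=E, B5=T, B6=F, B7=F, B8=T, B9=F
union over the pool: B1=T, B1=F, B2=T, B2=F, B3=T, B3=F, B4=S, B4=E, B5=T, B5=F, B6=T, B6=F, B7=T, B7=F, B8=T, B8=F, B9=F
uncovered (1 of 18): B9=T

Answer: 1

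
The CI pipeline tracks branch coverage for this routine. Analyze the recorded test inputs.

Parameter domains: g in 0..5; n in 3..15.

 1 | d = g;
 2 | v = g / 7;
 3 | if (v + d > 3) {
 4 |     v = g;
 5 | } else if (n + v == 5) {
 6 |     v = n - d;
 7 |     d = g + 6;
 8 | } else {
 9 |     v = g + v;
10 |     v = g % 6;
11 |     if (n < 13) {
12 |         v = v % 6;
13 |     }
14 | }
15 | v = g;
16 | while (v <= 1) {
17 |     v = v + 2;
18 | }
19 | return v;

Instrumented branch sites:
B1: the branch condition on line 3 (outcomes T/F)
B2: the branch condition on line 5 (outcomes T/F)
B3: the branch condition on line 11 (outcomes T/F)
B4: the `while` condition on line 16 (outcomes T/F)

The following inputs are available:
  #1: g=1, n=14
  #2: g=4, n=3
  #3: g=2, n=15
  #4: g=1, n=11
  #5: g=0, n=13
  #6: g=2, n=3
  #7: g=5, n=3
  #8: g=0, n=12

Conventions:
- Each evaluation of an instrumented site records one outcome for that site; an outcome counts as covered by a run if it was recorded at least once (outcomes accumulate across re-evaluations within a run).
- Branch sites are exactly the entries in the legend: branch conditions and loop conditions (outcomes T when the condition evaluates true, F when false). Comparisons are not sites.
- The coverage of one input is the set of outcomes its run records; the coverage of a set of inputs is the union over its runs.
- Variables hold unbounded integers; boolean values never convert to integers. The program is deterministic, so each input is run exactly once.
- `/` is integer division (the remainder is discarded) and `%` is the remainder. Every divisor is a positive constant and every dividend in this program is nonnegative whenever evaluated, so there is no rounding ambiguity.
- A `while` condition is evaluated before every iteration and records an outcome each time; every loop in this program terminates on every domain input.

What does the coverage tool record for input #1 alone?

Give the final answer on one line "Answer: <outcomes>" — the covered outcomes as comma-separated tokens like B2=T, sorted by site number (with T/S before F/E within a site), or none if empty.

Running input #1 (g=1, n=14), event by event:
  B1->F, B2->F, B3->F, B4->T, B4->F
distinct outcomes covered: B1=F, B2=F, B3=F, B4=T, B4=F

Answer: B1=F, B2=F, B3=F, B4=T, B4=F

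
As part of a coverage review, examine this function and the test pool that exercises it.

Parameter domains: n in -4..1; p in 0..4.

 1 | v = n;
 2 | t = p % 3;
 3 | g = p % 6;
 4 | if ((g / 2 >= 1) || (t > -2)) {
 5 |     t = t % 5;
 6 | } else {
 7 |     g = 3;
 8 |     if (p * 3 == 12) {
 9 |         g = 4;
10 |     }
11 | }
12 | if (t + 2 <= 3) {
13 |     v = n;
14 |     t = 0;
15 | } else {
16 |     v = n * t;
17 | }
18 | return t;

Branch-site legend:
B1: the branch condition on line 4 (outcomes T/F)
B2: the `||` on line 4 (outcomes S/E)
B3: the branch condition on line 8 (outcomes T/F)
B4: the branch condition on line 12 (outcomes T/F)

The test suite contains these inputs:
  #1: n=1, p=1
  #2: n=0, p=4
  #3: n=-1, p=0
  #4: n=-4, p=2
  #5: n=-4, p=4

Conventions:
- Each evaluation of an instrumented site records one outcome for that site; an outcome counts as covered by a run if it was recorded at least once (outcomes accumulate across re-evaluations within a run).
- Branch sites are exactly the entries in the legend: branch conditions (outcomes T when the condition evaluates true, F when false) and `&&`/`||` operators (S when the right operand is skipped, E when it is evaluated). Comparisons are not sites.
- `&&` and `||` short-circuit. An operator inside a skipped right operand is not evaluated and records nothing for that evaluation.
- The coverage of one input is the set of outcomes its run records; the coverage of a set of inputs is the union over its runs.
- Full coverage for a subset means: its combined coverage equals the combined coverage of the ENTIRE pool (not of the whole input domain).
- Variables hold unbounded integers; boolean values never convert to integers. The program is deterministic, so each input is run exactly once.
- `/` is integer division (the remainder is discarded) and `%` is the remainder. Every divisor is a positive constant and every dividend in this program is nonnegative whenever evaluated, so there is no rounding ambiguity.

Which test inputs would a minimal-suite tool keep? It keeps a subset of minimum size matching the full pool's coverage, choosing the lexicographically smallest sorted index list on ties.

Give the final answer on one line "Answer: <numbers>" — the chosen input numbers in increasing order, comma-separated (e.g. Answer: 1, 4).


input #1 (n=1, p=1): covers B1=T, B2=E, B4=T
input #2 (n=0, p=4): covers B1=T, B2=S, B4=T
input #3 (n=-1, p=0): covers B1=T, B2=E, B4=T
input #4 (n=-4, p=2): covers B1=T, B2=S, B4=F
input #5 (n=-4, p=4): covers B1=T, B2=S, B4=T
pool-wide coverage (5 outcomes): B1=T, B2=S, B2=E, B4=T, B4=F
checked all size-1 subsets: none covers 5 outcomes (max 3/5)
the canonical winner is {1, 4}: size 2, full 5-outcome coverage, earliest index list among size-2 covers
Answer: 1, 4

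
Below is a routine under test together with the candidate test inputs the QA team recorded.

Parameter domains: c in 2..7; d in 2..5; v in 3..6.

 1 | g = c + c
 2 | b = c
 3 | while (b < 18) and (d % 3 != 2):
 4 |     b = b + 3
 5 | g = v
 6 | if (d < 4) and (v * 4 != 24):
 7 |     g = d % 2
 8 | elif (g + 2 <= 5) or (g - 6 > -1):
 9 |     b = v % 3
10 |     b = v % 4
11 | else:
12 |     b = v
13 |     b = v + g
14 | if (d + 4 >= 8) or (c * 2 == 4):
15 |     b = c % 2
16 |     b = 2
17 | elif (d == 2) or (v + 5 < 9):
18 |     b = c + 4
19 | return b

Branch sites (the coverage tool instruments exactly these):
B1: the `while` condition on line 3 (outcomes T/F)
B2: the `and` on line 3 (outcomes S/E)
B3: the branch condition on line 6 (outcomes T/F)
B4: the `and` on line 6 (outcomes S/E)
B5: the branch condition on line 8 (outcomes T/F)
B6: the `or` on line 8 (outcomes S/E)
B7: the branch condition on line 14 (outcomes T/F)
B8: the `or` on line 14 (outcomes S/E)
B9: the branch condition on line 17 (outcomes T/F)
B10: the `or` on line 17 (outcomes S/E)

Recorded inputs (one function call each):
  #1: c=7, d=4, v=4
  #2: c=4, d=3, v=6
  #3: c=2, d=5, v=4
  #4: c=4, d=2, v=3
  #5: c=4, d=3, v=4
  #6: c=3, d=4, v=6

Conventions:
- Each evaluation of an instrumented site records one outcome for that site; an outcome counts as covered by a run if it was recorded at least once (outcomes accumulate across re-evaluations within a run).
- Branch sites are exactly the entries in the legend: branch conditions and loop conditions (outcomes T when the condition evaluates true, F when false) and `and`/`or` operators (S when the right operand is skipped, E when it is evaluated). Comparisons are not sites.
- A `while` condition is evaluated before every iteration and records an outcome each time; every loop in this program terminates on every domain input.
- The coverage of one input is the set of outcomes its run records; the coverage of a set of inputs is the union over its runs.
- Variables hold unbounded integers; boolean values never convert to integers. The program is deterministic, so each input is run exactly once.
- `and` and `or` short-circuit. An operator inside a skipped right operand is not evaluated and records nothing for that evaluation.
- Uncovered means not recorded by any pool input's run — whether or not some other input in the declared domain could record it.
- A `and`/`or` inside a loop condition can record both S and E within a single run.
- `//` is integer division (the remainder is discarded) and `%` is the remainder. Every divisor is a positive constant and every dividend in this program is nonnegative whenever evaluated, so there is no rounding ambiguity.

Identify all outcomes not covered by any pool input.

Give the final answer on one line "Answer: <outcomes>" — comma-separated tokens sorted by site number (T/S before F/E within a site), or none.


test 1 (c=7, d=4, v=4) hits B1=T, B1=F, B2=S, B2=E, B3=F, B4=S, B5=F, B6=E, B7=T, B8=S
test 2 (c=4, d=3, v=6) hits B1=T, B1=F, B2=S, B2=E, B3=F, B4=E, B5=T, B6=E, B7=F, B8=E, B9=F, B10=E
test 3 (c=2, d=5, v=4) hits B1=F, B2=E, B3=F, B4=S, B5=F, B6=E, B7=T, B8=S
test 4 (c=4, d=2, v=3) hits B1=F, B2=E, B3=T, B4=E, B7=F, B8=E, B9=T, B10=S
test 5 (c=4, d=3, v=4) hits B1=T, B1=F, B2=S, B2=E, B3=T, B4=E, B7=F, B8=E, B9=F, B10=E
test 6 (c=3, d=4, v=6) hits B1=T, B1=F, B2=S, B2=E, B3=F, B4=S, B5=T, B6=E, B7=T, B8=S
union over the pool: B1=T, B1=F, B2=S, B2=E, B3=T, B3=F, B4=S, B4=E, B5=T, B5=F, B6=E, B7=T, B7=F, B8=S, B8=E, B9=T, B9=F, B10=S, B10=E
uncovered (1 of 20): B6=S
Answer: B6=S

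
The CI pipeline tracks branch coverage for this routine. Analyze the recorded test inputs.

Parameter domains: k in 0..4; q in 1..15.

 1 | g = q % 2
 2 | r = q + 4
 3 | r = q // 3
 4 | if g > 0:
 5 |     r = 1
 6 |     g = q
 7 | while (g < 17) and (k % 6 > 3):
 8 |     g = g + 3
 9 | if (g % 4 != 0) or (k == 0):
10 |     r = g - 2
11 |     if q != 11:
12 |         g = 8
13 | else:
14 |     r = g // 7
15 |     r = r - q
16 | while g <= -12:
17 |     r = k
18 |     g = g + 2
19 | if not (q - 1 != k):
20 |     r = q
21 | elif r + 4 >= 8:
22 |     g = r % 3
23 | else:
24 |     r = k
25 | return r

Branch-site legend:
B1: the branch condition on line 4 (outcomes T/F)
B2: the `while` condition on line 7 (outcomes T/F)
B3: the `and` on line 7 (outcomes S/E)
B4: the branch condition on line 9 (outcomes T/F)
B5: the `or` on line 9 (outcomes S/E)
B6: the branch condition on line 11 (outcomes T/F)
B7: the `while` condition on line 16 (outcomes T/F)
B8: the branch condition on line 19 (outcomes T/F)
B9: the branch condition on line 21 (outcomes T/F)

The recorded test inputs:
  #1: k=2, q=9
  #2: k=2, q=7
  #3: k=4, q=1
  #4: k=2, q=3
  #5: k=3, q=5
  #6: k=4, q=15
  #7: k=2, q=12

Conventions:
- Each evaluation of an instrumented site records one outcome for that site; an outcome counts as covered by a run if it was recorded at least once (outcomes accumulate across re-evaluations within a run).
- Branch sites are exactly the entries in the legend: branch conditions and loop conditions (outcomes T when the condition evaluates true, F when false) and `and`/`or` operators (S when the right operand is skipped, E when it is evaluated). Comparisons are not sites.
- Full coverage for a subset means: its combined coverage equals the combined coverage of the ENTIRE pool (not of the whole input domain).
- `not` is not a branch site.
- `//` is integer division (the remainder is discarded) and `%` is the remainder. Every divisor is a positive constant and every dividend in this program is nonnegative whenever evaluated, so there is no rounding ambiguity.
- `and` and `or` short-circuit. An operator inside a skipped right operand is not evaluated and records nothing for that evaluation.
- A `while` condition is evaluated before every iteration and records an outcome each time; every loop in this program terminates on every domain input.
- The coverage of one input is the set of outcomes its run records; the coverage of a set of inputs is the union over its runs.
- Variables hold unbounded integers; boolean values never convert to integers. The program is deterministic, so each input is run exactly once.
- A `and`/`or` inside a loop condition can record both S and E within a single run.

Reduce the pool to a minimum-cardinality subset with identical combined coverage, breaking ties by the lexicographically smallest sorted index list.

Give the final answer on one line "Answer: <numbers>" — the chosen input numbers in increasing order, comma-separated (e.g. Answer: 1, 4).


test 1 (k=2, q=9) fires B1->T, B3->E, B2->F, B5->S, B4->T, B6->T, B7->F, B8->F, B9->T; hits B1=T, B2=F, B3=E, B4=T, B5=S, B6=T, B7=F, B8=F, B9=T
test 2 (k=2, q=7) fires B1->T, B3->E, B2->F, B5->S, B4->T, B6->T, B7->F, B8->F, B9->T; hits B1=T, B2=F, B3=E, B4=T, B5=S, B6=T, B7=F, B8=F, B9=T
test 3 (k=4, q=1) fires B1->T, B3->E, B2->T, B3->E, B2->T, B3->E, B2->T, B3->E, B2->T, B3->E, B2->T, B3->E, B2->T, B3->S, ...; hits B1=T, B2=T, B2=F, B3=S, B3=E, B4=T, B5=S, B6=T, B7=F, B8=F, B9=T
test 4 (k=2, q=3) fires B1->T, B3->E, B2->F, B5->S, B4->T, B6->T, B7->F, B8->T; hits B1=T, B2=F, B3=E, B4=T, B5=S, B6=T, B7=F, B8=T
test 5 (k=3, q=5) fires B1->T, B3->E, B2->F, B5->S, B4->T, B6->T, B7->F, B8->F, B9->F; hits B1=T, B2=F, B3=E, B4=T, B5=S, B6=T, B7=F, B8=F, B9=F
test 6 (k=4, q=15) fires B1->T, B3->E, B2->T, B3->S, B2->F, B5->S, B4->T, B6->T, B7->F, B8->F, B9->T; hits B1=T, B2=T, B2=F, B3=S, B3=E, B4=T, B5=S, B6=T, B7=F, B8=F, B9=T
test 7 (k=2, q=12) fires B1->F, B3->E, B2->F, B5->E, B4->F, B7->F, B8->F, B9->F; hits B1=F, B2=F, B3=E, B4=F, B5=E, B7=F, B8=F, B9=F
together the pool reaches 16 outcomes: B1=T, B1=F, B2=T, B2=F, B3=S, B3=E, B4=T, B4=F, B5=S, B5=E, B6=T, B7=F, B8=T, B8=F, B9=T, B9=F
every size-1 subset falls short of the 16 outcomes (best: 11/16)
every size-2 subset falls short of the 16 outcomes (best: 15/16)
inputs {3, 4, 7} (size 3) cover everything; no size-3 subset with a lexicographically smaller index list covers all 16
Answer: 3, 4, 7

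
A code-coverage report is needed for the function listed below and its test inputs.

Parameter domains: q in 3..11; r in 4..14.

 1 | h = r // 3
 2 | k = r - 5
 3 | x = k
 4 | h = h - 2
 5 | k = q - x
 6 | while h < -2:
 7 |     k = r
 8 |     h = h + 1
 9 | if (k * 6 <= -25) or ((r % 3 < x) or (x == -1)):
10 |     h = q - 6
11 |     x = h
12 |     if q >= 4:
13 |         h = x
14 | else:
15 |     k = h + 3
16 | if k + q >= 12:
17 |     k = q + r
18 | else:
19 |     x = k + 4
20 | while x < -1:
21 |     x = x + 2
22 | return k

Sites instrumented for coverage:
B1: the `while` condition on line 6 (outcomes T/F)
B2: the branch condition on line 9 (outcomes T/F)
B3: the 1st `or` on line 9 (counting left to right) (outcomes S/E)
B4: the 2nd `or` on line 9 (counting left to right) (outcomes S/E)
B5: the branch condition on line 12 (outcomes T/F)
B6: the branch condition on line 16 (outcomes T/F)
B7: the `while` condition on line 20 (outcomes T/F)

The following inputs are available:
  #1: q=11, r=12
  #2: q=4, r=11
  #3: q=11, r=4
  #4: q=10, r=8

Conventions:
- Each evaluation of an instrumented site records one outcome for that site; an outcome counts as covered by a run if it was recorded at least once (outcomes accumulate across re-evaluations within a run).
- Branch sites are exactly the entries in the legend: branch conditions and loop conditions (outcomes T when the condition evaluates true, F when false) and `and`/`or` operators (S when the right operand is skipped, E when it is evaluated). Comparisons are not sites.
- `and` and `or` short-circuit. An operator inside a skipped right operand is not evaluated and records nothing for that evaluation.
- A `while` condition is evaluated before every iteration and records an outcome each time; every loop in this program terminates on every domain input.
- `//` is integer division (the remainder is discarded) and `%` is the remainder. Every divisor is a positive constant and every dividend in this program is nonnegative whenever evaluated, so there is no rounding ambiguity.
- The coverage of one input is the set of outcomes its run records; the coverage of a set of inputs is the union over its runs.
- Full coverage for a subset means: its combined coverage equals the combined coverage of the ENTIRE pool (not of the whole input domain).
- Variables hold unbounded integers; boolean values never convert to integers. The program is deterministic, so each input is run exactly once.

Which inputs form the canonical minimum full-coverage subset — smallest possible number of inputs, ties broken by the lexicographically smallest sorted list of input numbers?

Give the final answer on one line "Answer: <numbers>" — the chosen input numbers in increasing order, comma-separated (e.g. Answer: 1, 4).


test 1 (q=11, r=12) fires B1->F, B3->E, B4->S, B2->T, B5->T, B6->T, B7->F; hits B1=F, B2=T, B3=E, B4=S, B5=T, B6=T, B7=F
test 2 (q=4, r=11) fires B1->F, B3->E, B4->S, B2->T, B5->T, B6->F, B7->F; hits B1=F, B2=T, B3=E, B4=S, B5=T, B6=F, B7=F
test 3 (q=11, r=4) fires B1->F, B3->E, B4->E, B2->T, B5->T, B6->T, B7->F; hits B1=F, B2=T, B3=E, B4=E, B5=T, B6=T, B7=F
test 4 (q=10, r=8) fires B1->F, B3->E, B4->S, B2->T, B5->T, B6->T, B7->F; hits B1=F, B2=T, B3=E, B4=S, B5=T, B6=T, B7=F
the full pool covers 9 outcomes: B1=F, B2=T, B3=E, B4=S, B4=E, B5=T, B6=T, B6=F, B7=F
checked all size-1 subsets: none covers 9 outcomes (max 7/9)
size 2: inputs {2, 3} cover all 9 outcomes, and no lexicographically smaller subset of this size does
Answer: 2, 3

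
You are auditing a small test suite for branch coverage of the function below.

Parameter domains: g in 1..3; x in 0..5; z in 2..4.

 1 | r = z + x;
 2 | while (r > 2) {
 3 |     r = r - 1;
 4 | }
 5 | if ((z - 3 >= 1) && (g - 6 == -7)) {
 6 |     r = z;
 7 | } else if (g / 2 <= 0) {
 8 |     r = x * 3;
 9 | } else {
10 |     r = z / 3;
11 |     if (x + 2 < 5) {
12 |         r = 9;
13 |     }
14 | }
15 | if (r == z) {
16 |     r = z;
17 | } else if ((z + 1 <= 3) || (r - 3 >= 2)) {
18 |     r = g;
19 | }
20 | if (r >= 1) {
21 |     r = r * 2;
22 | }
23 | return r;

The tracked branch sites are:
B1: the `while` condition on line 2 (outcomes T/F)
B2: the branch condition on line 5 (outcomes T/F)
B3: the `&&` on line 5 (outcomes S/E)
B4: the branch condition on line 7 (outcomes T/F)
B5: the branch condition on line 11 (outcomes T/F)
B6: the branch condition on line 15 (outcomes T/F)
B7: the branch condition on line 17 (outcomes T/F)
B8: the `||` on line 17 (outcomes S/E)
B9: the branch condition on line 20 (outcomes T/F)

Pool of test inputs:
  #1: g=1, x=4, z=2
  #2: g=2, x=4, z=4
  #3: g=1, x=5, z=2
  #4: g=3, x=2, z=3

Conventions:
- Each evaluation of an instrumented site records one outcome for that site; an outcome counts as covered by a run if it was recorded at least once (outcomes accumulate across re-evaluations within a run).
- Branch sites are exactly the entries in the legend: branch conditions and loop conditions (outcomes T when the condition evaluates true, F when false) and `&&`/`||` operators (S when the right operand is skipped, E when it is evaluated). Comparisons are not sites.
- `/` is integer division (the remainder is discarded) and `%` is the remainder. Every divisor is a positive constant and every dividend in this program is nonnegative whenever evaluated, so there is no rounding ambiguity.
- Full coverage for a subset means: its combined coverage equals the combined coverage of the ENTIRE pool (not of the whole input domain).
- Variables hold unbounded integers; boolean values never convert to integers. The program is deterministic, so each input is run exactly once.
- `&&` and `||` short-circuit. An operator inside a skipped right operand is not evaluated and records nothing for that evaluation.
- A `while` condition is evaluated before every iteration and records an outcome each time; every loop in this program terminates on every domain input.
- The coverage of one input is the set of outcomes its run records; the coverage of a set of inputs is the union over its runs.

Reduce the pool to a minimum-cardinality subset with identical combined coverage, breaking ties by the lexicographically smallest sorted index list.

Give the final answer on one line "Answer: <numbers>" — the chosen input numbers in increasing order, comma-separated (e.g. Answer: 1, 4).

run #1 (g=1, x=4, z=2) runs B1->T, B1->T, B1->T, B1->T, B1->F, B3->S, B2->F, B4->T, B6->F, B8->S, B7->T, B9->T; records B1=T, B1=F, B2=F, B3=S, B4=T, B6=F, B7=T, B8=S, B9=T
run #2 (g=2, x=4, z=4) runs B1->T, B1->T, B1->T, B1->T, B1->T, B1->T, B1->F, B3->E, B2->F, B4->F, B5->F, B6->F, B8->E, B7->F, ...; records B1=T, B1=F, B2=F, B3=E, B4=F, B5=F, B6=F, B7=F, B8=E, B9=T
run #3 (g=1, x=5, z=2) runs B1->T, B1->T, B1->T, B1->T, B1->T, B1->F, B3->S, B2->F, B4->T, B6->F, B8->S, B7->T, B9->T; records B1=T, B1=F, B2=F, B3=S, B4=T, B6=F, B7=T, B8=S, B9=T
run #4 (g=3, x=2, z=3) runs B1->T, B1->T, B1->T, B1->F, B3->S, B2->F, B4->F, B5->T, B6->F, B8->E, B7->T, B9->T; records B1=T, B1=F, B2=F, B3=S, B4=F, B5=T, B6=F, B7=T, B8=E, B9=T
pool-wide coverage (15 outcomes): B1=T, B1=F, B2=F, B3=S, B3=E, B4=T, B4=F, B5=T, B5=F, B6=F, B7=T, B7=F, B8=S, B8=E, B9=T
no size-1 subset reaches all 15 outcomes (best union: 10/15)
no size-2 subset reaches all 15 outcomes (best union: 14/15)
at size 3, {1, 2, 4} reaches all 15 outcomes; every lexicographically earlier size-3 subset fails

Answer: 1, 2, 4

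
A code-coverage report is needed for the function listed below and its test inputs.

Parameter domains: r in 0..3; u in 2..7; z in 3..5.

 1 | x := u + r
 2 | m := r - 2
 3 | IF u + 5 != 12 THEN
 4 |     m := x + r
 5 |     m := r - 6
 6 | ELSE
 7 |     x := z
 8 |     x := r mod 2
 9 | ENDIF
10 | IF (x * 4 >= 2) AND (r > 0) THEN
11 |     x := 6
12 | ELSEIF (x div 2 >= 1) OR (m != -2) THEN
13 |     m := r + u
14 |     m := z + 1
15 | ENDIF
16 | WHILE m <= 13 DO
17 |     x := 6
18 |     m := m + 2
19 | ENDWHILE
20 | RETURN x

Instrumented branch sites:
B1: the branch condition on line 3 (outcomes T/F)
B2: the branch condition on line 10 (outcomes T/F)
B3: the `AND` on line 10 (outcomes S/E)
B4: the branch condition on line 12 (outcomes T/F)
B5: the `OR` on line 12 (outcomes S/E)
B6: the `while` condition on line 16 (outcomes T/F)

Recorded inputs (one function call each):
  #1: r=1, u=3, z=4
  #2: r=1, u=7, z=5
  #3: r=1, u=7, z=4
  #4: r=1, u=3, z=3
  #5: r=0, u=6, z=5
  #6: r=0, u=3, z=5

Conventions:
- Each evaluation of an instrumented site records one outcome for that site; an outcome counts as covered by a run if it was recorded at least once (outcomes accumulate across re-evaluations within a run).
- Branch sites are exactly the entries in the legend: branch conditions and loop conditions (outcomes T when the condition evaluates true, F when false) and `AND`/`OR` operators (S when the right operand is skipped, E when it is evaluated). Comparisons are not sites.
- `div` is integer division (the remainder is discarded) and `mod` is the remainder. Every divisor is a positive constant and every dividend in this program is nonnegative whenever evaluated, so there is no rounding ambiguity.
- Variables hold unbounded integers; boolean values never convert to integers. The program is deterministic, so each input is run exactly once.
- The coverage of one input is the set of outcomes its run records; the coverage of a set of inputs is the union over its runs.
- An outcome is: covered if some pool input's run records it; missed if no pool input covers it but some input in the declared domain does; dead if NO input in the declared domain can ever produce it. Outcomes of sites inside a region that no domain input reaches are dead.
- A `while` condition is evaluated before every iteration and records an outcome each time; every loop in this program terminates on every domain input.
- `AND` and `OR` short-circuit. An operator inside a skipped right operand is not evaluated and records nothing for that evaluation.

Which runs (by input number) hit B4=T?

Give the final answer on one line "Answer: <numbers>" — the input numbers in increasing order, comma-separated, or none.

input #1 (r=1, u=3, z=4): does not record B4=T
input #2 (r=1, u=7, z=5): does not record B4=T
input #3 (r=1, u=7, z=4): does not record B4=T
input #4 (r=1, u=3, z=3): does not record B4=T
input #5 (r=0, u=6, z=5): records B4=T
input #6 (r=0, u=3, z=5): records B4=T

Answer: 5, 6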